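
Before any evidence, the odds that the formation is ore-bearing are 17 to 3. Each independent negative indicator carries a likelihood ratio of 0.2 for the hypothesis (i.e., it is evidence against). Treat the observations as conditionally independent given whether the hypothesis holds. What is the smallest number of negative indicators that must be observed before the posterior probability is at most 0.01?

4

Prior odds = 17/3.
Likelihood ratio per negative indicator = 0.2.
Target odds: 0.01 ÷ 0.99 = 1/99.
Need (17/3) × 0.2ⁿ ≤ 1/99, i.e. 0.2ⁿ ≤ 1/561.
0.2³ = 0.008 is still above 1/561 but 0.2⁴ = 0.0016 is at or below it, so n = 4.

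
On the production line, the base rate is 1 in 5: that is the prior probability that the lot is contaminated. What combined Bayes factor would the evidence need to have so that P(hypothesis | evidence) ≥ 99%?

Prior odds = 0.2/0.8 = 0.25.
Target odds = 0.99/0.01 = 99.
Required Bayes factor = 99 ÷ 0.25 = 396.

396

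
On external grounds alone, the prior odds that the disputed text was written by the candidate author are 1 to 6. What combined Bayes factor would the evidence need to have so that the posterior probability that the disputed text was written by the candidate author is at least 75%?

Prior odds = 1/6.
Target odds = 0.75/0.25 = 3.
Required Bayes factor = 3 ÷ (1/6) = 18.

18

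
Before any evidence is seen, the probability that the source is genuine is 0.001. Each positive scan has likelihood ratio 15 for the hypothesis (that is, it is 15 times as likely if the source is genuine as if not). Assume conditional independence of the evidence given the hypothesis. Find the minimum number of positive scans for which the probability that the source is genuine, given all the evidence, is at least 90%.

Prior odds = 0.001/0.999 = 1/999.
Likelihood ratio per positive scan = 15.
Target odds: 0.9 ÷ 0.1 = 9.
Require 15ⁿ ≥ 9 ÷ (1/999) = 8991.
15³ = 3375 falls short of 8991 but 15⁴ = 50625 reaches it, so n = 4.

4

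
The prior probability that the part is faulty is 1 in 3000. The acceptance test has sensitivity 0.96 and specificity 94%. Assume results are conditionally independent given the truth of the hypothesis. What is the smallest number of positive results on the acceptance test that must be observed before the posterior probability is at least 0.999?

6

Prior odds = (1/3000)/(2999/3000) = 1/2999.
False-positive rate = 1 − 0.94 = 0.06; likelihood ratio of a positive = 0.96/0.06 = 16.
Target posterior odds = 0.999/0.001 = 999.
Require 16ⁿ ≥ 999 ÷ (1/2999) = 2996001.
16⁵ = 1048576 falls short of 2996001 but 16⁶ = 16777216 reaches it, so n = 6.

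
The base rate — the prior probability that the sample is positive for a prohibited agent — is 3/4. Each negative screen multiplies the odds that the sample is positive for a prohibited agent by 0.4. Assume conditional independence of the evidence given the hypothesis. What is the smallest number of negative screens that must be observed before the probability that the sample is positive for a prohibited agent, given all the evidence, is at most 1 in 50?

6

Prior odds = 0.75/0.25 = 3.
Likelihood ratio per negative screen = 0.4.
Target posterior odds = 0.02/0.98 = 1/49.
Need 3 × 0.4ⁿ ≤ 1/49, i.e. 0.4ⁿ ≤ 1/147.
0.4⁵ = 0.01024 is still above 1/147 but 0.4⁶ = 64/15625 is at or below it, so n = 6.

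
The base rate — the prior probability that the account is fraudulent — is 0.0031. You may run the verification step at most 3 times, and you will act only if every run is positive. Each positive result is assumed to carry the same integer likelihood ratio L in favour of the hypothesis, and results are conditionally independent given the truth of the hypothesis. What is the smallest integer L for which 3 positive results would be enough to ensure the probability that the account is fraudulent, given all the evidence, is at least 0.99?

Prior odds = 0.0031/0.9969 = 31/9969.
Target odds = 0.99/0.01 = 99.
Need L³ ≥ 99 ÷ (31/9969) = 986931/31.
31³ = 29791 < 986931/31 ≤ 32768 = 32³, so L = 32.

32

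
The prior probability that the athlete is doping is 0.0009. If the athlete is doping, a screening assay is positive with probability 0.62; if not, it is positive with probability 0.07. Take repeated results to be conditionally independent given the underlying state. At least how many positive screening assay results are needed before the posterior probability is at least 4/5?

4

Prior odds: 0.0009 ÷ 0.9991 = 9/9991.
Likelihood ratio of a positive = 0.62/0.07 = 62/7.
Target odds: 0.8 ÷ 0.2 = 4.
Need (9/9991) × (62/7)ⁿ ≥ 4, i.e. (62/7)ⁿ ≥ 39964/9.
(62/7)³ = 238328/343 falls short of 39964/9 but (62/7)⁴ = 14776336/2401 reaches it, so n = 4.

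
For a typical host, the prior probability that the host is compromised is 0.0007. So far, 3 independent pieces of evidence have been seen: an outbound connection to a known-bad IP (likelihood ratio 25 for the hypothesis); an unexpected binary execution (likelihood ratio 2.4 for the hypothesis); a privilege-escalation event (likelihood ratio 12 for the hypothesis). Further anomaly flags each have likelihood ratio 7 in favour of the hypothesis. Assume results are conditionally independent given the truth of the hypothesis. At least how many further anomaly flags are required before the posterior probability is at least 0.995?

4

Prior odds = 0.0007/0.9993 = 7/9993.
Combined Bayes factor of the evidence already in hand = 25 × 2.4 × 12 = 720.
Odds after that evidence = (7/9993) × 720 = 1680/3331.
Target odds = 0.995/0.005 = 199.
Need 7ⁿ ≥ 199 ÷ (1680/3331) = 662869/1680.
7³ = 343 falls short of 662869/1680 but 7⁴ = 2401 reaches it, so n = 4.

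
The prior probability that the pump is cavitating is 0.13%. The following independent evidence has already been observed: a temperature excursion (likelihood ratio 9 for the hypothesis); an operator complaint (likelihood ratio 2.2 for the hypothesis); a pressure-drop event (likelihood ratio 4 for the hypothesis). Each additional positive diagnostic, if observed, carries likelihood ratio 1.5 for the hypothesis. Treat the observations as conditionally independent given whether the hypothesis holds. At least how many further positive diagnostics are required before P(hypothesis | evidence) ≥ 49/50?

16

Prior odds = 0.0013/0.9987 = 13/9987.
Combined Bayes factor of the evidence already in hand = 9 × 2.2 × 4 = 79.2.
Odds after that evidence = (13/9987) × 79.2 = 1716/16645.
Target odds = 0.98/0.02 = 49.
Need 1.5ⁿ ≥ 49 ÷ (1716/16645) = 815605/1716.
1.5¹⁵ = 14348907/32768 falls short of 815605/1716 but 1.5¹⁶ = 43046721/65536 reaches it, so n = 16.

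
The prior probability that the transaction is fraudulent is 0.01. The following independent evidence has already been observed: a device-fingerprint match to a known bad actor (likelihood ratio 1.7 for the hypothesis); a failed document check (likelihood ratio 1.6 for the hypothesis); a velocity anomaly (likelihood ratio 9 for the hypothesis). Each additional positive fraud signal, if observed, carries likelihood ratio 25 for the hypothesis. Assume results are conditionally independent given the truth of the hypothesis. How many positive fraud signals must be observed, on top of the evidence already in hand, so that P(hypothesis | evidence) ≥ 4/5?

1

Prior odds = 0.01/0.99 = 1/99.
Combined Bayes factor of the evidence already in hand = 1.7 × 1.6 × 9 = 24.48.
Odds after that evidence = (1/99) × 24.48 = 68/275.
Target odds = 0.8/0.2 = 4.
Need 25ⁿ ≥ 4 ÷ (68/275) = 275/17.
25¹ = 25, which meets the required 275/17; so n = 1.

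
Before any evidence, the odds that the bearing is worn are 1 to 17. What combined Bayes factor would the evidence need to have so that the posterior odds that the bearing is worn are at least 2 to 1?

34

Prior odds = 1/17.
Target odds = 2.
Required Bayes factor = 2 ÷ (1/17) = 34.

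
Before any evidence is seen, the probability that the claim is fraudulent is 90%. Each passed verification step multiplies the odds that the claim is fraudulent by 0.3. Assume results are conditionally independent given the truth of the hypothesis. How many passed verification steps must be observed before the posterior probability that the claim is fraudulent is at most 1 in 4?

3

Prior odds: 0.9 ÷ 0.1 = 9.
Likelihood ratio per passed verification step = 0.3.
Target posterior odds = 0.25/0.75 = 1/3.
Need 9 × 0.3ⁿ ≤ 1/3, i.e. 0.3ⁿ ≤ 1/27.
0.3² = 0.09 is still above 1/27 but 0.3³ = 0.027 is at or below it, so n = 3.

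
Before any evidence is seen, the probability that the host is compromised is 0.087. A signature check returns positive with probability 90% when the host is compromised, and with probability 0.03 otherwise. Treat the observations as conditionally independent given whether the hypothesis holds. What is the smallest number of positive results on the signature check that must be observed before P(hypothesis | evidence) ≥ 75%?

Prior odds = 0.087/0.913 = 87/913.
Likelihood ratio of a positive result = 0.9/0.03 = 30.
Target odds: 0.75 ÷ 0.25 = 3.
Require 30ⁿ ≥ 3 ÷ (87/913) = 913/29.
30¹ = 30 falls short of 913/29 but 30² = 900 reaches it, so n = 2.

2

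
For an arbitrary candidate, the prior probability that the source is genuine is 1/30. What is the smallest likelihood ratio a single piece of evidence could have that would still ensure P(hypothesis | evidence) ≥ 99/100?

2871

Prior odds = (1/30)/(29/30) = 1/29.
Target odds = 0.99/0.01 = 99.
Required Bayes factor = 99 ÷ (1/29) = 2871.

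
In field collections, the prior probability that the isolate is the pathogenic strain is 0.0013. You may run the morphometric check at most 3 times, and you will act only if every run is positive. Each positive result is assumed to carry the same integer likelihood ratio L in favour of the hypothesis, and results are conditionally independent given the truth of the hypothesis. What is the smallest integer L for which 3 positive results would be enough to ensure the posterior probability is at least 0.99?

Prior odds = 0.0013/0.9987 = 13/9987.
Target odds = 0.99/0.01 = 99.
Need L³ ≥ 99 ÷ (13/9987) = 988713/13.
42³ = 74088 < 988713/13 ≤ 79507 = 43³, so L = 43.

43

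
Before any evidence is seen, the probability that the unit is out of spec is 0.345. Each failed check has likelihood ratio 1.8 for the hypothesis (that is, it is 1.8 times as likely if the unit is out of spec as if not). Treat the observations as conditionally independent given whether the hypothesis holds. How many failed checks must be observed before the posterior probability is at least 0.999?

Prior odds: 0.345 ÷ 0.655 = 69/131.
Likelihood ratio per failed check = 1.8.
Target posterior odds = 0.999/0.001 = 999.
Need (69/131) × 1.8ⁿ ≥ 999, i.e. 1.8ⁿ ≥ 43623/23.
1.8¹² ≈1156.83 falls short of 43623/23 but 1.8¹³ ≈2082.3 reaches it, so n = 13.

13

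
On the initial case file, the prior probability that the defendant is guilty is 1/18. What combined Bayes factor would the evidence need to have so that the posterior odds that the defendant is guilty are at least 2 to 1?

Prior odds = (1/18)/(17/18) = 1/17.
Target odds = 2.
Required Bayes factor = 2 ÷ (1/17) = 34.

34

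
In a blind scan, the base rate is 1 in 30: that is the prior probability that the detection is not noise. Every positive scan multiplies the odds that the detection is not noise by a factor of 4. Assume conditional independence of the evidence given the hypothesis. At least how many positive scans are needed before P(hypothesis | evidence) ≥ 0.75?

Prior odds = (1/30)/(29/30) = 1/29.
Likelihood ratio per positive scan = 4.
Target odds: 0.75 ÷ 0.25 = 3.
Require 4ⁿ ≥ 3 ÷ (1/29) = 87.
4³ = 64 falls short of 87 but 4⁴ = 256 reaches it, so n = 4.

4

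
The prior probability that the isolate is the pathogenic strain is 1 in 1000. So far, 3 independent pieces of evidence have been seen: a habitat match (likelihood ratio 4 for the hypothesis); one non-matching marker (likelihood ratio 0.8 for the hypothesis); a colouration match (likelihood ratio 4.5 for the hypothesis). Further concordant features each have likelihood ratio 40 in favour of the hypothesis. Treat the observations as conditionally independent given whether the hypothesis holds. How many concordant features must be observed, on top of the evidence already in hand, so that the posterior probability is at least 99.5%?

3

Prior odds = 0.001/0.999 = 1/999.
Combined Bayes factor of the evidence already in hand = 4 × 0.8 × 4.5 = 14.4.
Odds after that evidence = (1/999) × 14.4 = 8/555.
Target odds = 0.995/0.005 = 199.
Need 40ⁿ ≥ 199 ÷ (8/555) = 13805.625.
40² = 1600 falls short of 13805.625 but 40³ = 64000 reaches it, so n = 3.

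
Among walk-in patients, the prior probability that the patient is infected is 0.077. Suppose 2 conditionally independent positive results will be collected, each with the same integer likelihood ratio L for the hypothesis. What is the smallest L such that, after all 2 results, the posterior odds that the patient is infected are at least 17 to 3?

9

Prior odds = 0.077/0.923 = 77/923.
Target odds = 17/3.
Need L² ≥ 17/3 ÷ (77/923) = 15691/231.
8² = 64 < 15691/231 ≤ 81 = 9², so L = 9.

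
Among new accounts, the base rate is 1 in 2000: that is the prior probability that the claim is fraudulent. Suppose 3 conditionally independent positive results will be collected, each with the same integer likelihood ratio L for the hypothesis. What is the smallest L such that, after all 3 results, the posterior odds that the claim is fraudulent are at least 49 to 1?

47

Prior odds = 0.0005/0.9995 = 1/1999.
Target odds = 49.
Need L³ ≥ 49 ÷ (1/1999) = 97951.
46³ = 97336 < 97951 ≤ 103823 = 47³, so L = 47.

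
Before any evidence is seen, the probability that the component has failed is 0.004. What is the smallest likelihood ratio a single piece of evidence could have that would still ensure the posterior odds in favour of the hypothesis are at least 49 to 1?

Prior odds = 0.004/0.996 = 1/249.
Target odds = 49.
Required Bayes factor = 49 ÷ (1/249) = 12201.

12201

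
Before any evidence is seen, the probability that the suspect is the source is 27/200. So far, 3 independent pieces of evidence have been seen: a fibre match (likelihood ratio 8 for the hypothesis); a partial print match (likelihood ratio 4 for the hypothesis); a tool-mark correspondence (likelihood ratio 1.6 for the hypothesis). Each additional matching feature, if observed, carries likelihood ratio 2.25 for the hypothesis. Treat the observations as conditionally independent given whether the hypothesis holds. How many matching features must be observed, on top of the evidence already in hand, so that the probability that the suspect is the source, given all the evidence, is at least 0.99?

4

Prior odds = 0.135/0.865 = 27/173.
Combined Bayes factor of the evidence already in hand = 8 × 4 × 1.6 = 51.2.
Odds after that evidence = (27/173) × 51.2 = 6912/865.
Target odds = 0.99/0.01 = 99.
Need 2.25ⁿ ≥ 99 ÷ (6912/865) = 9515/768.
2.25³ = 11.390625 falls short of 9515/768 but 2.25⁴ = 25.62890625 reaches it, so n = 4.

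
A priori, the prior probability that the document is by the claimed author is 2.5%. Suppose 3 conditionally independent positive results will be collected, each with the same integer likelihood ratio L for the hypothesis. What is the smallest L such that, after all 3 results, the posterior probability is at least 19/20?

Prior odds = 0.025/0.975 = 1/39.
Target odds = 0.95/0.05 = 19.
Need L³ ≥ 19 ÷ (1/39) = 741.
9³ = 729 < 741 ≤ 1000 = 10³, so L = 10.

10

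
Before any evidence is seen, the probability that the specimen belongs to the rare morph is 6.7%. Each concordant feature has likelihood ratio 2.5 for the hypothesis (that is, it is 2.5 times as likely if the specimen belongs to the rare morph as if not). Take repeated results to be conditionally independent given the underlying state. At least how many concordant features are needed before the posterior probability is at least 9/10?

Prior odds = 0.067/0.933 = 67/933.
Likelihood ratio per concordant feature = 2.5.
Target posterior odds = 0.9/0.1 = 9.
Need (67/933) × 2.5ⁿ ≥ 9, i.e. 2.5ⁿ ≥ 8397/67.
2.5⁵ = 97.65625 falls short of 8397/67 but 2.5⁶ = 244.140625 reaches it, so n = 6.

6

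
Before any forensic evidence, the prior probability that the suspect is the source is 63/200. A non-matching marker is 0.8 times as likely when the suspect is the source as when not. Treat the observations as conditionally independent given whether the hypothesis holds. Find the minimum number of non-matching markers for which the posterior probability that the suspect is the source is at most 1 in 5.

3

Prior odds = 0.315/0.685 = 63/137.
Likelihood ratio per non-matching marker = 0.8.
Target odds: 0.2 ÷ 0.8 = 0.25.
Require 0.8ⁿ ≤ 0.25 ÷ (63/137) = 137/252.
0.8² = 0.64 is still above 137/252 but 0.8³ = 0.512 is at or below it, so n = 3.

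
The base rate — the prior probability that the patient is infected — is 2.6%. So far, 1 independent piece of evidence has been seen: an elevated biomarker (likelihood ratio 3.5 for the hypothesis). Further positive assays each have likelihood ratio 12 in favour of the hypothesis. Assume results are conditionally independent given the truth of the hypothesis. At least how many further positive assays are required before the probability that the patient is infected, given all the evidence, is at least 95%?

3

Prior odds = 0.026/0.974 = 13/487.
Bayes factor of the evidence already in hand = 3.5.
Odds after that evidence = (13/487) × 3.5 = 91/974.
Target odds = 0.95/0.05 = 19.
Need 12ⁿ ≥ 19 ÷ (91/974) = 18506/91.
12² = 144 falls short of 18506/91 but 12³ = 1728 reaches it, so n = 3.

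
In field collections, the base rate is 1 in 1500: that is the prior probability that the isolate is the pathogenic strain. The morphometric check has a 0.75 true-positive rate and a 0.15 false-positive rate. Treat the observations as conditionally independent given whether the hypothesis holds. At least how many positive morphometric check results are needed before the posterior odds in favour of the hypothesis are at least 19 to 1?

7

Prior odds: (1/1500) ÷ (1499/1500) = 1/1499.
Likelihood ratio of a positive result = 0.75/0.15 = 5.
Target odds = 19.
Need (1/1499) × 5ⁿ ≥ 19, i.e. 5ⁿ ≥ 28481.
5⁶ = 15625 falls short of 28481 but 5⁷ = 78125 reaches it, so n = 7.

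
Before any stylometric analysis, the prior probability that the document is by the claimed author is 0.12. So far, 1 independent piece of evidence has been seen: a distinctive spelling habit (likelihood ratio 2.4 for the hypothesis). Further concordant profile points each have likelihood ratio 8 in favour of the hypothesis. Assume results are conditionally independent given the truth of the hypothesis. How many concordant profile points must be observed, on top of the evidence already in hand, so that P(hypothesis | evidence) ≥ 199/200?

4

Prior odds = 0.12/0.88 = 3/22.
Bayes factor of the evidence already in hand = 2.4.
Odds after that evidence = (3/22) × 2.4 = 18/55.
Target odds = 0.995/0.005 = 199.
Need 8ⁿ ≥ 199 ÷ (18/55) = 10945/18.
8³ = 512 falls short of 10945/18 but 8⁴ = 4096 reaches it, so n = 4.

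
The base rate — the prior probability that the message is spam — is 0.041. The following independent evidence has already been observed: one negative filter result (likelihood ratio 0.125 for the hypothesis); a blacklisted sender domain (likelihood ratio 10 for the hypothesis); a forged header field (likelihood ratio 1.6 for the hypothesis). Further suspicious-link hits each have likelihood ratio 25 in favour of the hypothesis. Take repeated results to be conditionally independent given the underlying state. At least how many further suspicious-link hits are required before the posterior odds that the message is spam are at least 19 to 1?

Prior odds = 0.041/0.959 = 41/959.
Combined Bayes factor of the evidence already in hand = 0.125 × 10 × 1.6 = 2.
Odds after that evidence = (41/959) × 2 = 82/959.
Target odds = 19.
Need 25ⁿ ≥ 19 ÷ (82/959) = 18221/82.
25¹ = 25 falls short of 18221/82 but 25² = 625 reaches it, so n = 2.

2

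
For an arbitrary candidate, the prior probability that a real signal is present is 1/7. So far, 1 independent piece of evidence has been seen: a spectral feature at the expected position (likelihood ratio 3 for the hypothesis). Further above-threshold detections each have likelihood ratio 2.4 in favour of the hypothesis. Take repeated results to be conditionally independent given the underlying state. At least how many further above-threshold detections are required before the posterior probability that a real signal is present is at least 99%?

Prior odds = (1/7)/(6/7) = 1/6.
Bayes factor of the evidence already in hand = 3.
Odds after that evidence = (1/6) × 3 = 0.5.
Target odds = 0.99/0.01 = 99.
Need 2.4ⁿ ≥ 99 ÷ 0.5 = 198.
2.4⁶ = 2985984/15625 falls short of 198 but 2.4⁷ = 35831808/78125 reaches it, so n = 7.

7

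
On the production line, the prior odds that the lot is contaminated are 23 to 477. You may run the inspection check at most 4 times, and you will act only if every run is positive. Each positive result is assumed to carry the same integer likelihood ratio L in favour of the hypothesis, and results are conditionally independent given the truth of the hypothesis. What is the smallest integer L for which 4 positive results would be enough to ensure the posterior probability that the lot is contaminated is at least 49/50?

Prior odds = 23/477.
Target odds = 0.98/0.02 = 49.
Need L⁴ ≥ 49 ÷ (23/477) = 23373/23.
5⁴ = 625 < 23373/23 ≤ 1296 = 6⁴, so L = 6.

6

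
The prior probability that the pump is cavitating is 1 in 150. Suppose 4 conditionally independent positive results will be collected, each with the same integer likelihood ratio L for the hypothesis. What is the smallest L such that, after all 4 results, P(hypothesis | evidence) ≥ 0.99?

Prior odds = (1/150)/(149/150) = 1/149.
Target odds = 0.99/0.01 = 99.
Need L⁴ ≥ 99 ÷ (1/149) = 14751.
11⁴ = 14641 < 14751 ≤ 20736 = 12⁴, so L = 12.

12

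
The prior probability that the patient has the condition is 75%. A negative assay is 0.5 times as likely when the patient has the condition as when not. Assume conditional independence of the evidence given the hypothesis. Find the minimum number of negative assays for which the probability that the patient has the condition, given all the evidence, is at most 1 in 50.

8

Prior odds: 0.75 ÷ 0.25 = 3.
Likelihood ratio per negative assay = 0.5.
Target posterior odds = 0.02/0.98 = 1/49.
Need 3 × 0.5ⁿ ≤ 1/49, i.e. 0.5ⁿ ≤ 1/147.
0.5⁷ = 0.0078125 is still above 1/147 but 0.5⁸ = 0.00390625 is at or below it, so n = 8.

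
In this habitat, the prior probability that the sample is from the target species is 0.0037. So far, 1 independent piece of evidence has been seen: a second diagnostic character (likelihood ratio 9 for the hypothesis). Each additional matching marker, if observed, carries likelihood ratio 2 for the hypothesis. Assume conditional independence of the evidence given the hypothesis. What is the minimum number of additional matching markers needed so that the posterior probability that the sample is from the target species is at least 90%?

Prior odds = 0.0037/0.9963 = 37/9963.
Bayes factor of the evidence already in hand = 9.
Odds after that evidence = (37/9963) × 9 = 37/1107.
Target odds = 0.9/0.1 = 9.
Need 2ⁿ ≥ 9 ÷ (37/1107) = 9963/37.
2⁸ = 256 falls short of 9963/37 but 2⁹ = 512 reaches it, so n = 9.

9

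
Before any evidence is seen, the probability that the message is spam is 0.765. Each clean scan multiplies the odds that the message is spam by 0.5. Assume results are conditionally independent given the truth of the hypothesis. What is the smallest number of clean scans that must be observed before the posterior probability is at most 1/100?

9

Prior odds = 0.765/0.235 = 153/47.
Likelihood ratio per clean scan = 0.5.
Target posterior odds = 0.01/0.99 = 1/99.
Need (153/47) × 0.5ⁿ ≤ 1/99, i.e. 0.5ⁿ ≤ 47/15147.
0.5⁸ = 0.00390625 is still above 47/15147 but 0.5⁹ = 0.001953125 is at or below it, so n = 9.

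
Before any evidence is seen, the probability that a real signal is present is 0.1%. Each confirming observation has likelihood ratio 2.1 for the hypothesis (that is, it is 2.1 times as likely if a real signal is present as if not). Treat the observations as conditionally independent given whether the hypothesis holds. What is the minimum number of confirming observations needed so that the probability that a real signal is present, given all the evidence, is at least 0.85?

12

Prior odds = 0.001/0.999 = 1/999.
Likelihood ratio per confirming observation = 2.1.
Target odds: 0.85 ÷ 0.15 = 17/3.
Require 2.1ⁿ ≥ 17/3 ÷ (1/999) = 5661.
2.1¹¹ ≈3502.78 falls short of 5661 but 2.1¹² ≈7355.83 reaches it, so n = 12.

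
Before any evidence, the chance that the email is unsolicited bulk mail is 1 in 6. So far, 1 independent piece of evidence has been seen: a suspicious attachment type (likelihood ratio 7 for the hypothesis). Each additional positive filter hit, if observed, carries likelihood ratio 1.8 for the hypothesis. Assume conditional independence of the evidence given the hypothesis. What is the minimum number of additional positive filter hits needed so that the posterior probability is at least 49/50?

7

Prior odds = (1/6)/(5/6) = 0.2.
Bayes factor of the evidence already in hand = 7.
Odds after that evidence = 0.2 × 7 = 1.4.
Target odds = 0.98/0.02 = 49.
Need 1.8ⁿ ≥ 49 ÷ 1.4 = 35.
1.8⁶ = 531441/15625 falls short of 35 but 1.8⁷ = 4782969/78125 reaches it, so n = 7.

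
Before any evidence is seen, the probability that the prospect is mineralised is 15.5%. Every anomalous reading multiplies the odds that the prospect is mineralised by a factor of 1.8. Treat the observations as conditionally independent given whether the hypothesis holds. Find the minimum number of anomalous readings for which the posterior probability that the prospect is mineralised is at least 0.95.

Prior odds: 0.155 ÷ 0.845 = 31/169.
Likelihood ratio per anomalous reading = 1.8.
Target posterior odds = 0.95/0.05 = 19.
Require 1.8ⁿ ≥ 19 ÷ (31/169) = 3211/31.
1.8⁷ = 4782969/78125 falls short of 3211/31 but 1.8⁸ = 43046721/390625 reaches it, so n = 8.

8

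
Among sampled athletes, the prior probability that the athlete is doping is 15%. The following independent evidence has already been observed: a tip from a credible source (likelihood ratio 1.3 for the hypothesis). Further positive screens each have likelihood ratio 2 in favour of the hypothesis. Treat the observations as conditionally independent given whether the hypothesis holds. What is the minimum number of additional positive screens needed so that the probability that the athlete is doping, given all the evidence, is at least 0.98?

8

Prior odds = 0.15/0.85 = 3/17.
Bayes factor of the evidence already in hand = 1.3.
Odds after that evidence = (3/17) × 1.3 = 39/170.
Target odds = 0.98/0.02 = 49.
Need 2ⁿ ≥ 49 ÷ (39/170) = 8330/39.
2⁷ = 128 falls short of 8330/39 but 2⁸ = 256 reaches it, so n = 8.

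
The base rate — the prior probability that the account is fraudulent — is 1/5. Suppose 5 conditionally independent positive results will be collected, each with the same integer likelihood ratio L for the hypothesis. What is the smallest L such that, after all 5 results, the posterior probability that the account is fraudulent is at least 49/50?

3

Prior odds = 0.2/0.8 = 0.25.
Target odds = 0.98/0.02 = 49.
Need L⁵ ≥ 49 ÷ 0.25 = 196.
2⁵ = 32 < 196 ≤ 243 = 3⁵, so L = 3.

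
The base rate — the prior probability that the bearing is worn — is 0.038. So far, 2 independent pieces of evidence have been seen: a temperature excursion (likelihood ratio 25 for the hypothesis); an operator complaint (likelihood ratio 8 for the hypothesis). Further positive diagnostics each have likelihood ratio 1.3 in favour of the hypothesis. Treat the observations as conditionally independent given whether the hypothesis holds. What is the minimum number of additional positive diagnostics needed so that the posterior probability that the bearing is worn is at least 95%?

Prior odds = 0.038/0.962 = 19/481.
Combined Bayes factor of the evidence already in hand = 25 × 8 = 200.
Odds after that evidence = (19/481) × 200 = 3800/481.
Target odds = 0.95/0.05 = 19.
Need 1.3ⁿ ≥ 19 ÷ (3800/481) = 2.405.
1.3³ = 2.197 falls short of 2.405 but 1.3⁴ = 2.8561 reaches it, so n = 4.

4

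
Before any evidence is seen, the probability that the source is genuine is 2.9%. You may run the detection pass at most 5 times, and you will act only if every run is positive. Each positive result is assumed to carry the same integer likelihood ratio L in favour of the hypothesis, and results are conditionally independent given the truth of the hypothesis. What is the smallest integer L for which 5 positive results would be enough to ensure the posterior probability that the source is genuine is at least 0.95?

Prior odds = 0.029/0.971 = 29/971.
Target odds = 0.95/0.05 = 19.
Need L⁵ ≥ 19 ÷ (29/971) = 18449/29.
3⁵ = 243 < 18449/29 ≤ 1024 = 4⁵, so L = 4.

4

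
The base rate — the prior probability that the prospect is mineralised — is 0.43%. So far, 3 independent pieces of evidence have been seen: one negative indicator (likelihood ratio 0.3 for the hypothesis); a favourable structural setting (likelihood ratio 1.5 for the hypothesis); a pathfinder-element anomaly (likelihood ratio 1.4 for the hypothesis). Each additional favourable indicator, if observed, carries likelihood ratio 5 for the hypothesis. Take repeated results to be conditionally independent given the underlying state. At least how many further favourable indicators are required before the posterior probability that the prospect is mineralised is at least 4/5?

5

Prior odds = 0.0043/0.9957 = 43/9957.
Combined Bayes factor of the evidence already in hand = 0.3 × 1.5 × 1.4 = 0.63.
Odds after that evidence = (43/9957) × 0.63 = 903/331900.
Target odds = 0.8/0.2 = 4.
Need 5ⁿ ≥ 4 ÷ (903/331900) = 1327600/903.
5⁴ = 625 falls short of 1327600/903 but 5⁵ = 3125 reaches it, so n = 5.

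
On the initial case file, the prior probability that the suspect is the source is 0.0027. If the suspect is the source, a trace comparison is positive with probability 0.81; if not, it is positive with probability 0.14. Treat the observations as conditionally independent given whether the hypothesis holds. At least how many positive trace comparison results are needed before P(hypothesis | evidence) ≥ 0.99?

Prior odds = 0.0027/0.9973 = 27/9973.
Likelihood ratio of a positive = 0.81/0.14 = 81/14.
Target posterior odds = 0.99/0.01 = 99.
Require (81/14)ⁿ ≥ 99 ÷ (27/9973) = 109703/3.
(81/14)⁵ ≈6483.13 falls short of 109703/3 but (81/14)⁶ ≈37509.6 reaches it, so n = 6.

6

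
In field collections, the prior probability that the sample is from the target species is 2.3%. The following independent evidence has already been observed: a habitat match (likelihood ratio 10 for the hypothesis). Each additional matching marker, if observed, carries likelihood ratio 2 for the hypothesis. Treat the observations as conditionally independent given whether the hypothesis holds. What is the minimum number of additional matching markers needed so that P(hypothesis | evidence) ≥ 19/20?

7

Prior odds = 0.023/0.977 = 23/977.
Bayes factor of the evidence already in hand = 10.
Odds after that evidence = (23/977) × 10 = 230/977.
Target odds = 0.95/0.05 = 19.
Need 2ⁿ ≥ 19 ÷ (230/977) = 18563/230.
2⁶ = 64 falls short of 18563/230 but 2⁷ = 128 reaches it, so n = 7.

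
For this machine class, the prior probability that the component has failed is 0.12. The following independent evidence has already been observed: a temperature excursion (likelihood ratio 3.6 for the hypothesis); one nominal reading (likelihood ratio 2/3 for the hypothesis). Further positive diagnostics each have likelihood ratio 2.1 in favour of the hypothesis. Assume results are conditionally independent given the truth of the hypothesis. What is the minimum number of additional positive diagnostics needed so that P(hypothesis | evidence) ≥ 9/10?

Prior odds = 0.12/0.88 = 3/22.
Combined Bayes factor of the evidence already in hand = 3.6 × (2/3) = 2.4.
Odds after that evidence = (3/22) × 2.4 = 18/55.
Target odds = 0.9/0.1 = 9.
Need 2.1ⁿ ≥ 9 ÷ (18/55) = 27.5.
2.1⁴ = 19.4481 falls short of 27.5 but 2.1⁵ = 4084101/100000 reaches it, so n = 5.

5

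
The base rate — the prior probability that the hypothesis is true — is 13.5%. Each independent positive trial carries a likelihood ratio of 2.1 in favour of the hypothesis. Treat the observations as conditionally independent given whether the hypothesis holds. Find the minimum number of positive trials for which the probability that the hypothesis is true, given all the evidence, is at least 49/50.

Prior odds: 0.135 ÷ 0.865 = 27/173.
Likelihood ratio per positive trial = 2.1.
Target posterior odds = 0.98/0.02 = 49.
Need (27/173) × 2.1ⁿ ≥ 49, i.e. 2.1ⁿ ≥ 8477/27.
2.1⁷ ≈180.109 falls short of 8477/27 but 2.1⁸ ≈378.229 reaches it, so n = 8.

8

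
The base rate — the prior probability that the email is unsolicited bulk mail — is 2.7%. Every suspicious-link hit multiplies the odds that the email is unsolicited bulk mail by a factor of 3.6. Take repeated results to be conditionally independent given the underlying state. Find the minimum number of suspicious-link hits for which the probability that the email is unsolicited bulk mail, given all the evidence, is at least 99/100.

Prior odds = 0.027/0.973 = 27/973.
Likelihood ratio per suspicious-link hit = 3.6.
Target posterior odds = 0.99/0.01 = 99.
Require 3.6ⁿ ≥ 99 ÷ (27/973) = 10703/3.
3.6⁶ = 34012224/15625 falls short of 10703/3 but 3.6⁷ = 612220032/78125 reaches it, so n = 7.

7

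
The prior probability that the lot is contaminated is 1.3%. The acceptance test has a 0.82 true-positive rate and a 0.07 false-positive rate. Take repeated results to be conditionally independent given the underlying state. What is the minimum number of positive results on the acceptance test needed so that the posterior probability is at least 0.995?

4

Prior odds = 0.013/0.987 = 13/987.
Likelihood ratio of a positive result = 0.82/0.07 = 82/7.
Target posterior odds = 0.995/0.005 = 199.
Require (82/7)ⁿ ≥ 199 ÷ (13/987) = 196413/13.
(82/7)³ = 551368/343 falls short of 196413/13 but (82/7)⁴ = 45212176/2401 reaches it, so n = 4.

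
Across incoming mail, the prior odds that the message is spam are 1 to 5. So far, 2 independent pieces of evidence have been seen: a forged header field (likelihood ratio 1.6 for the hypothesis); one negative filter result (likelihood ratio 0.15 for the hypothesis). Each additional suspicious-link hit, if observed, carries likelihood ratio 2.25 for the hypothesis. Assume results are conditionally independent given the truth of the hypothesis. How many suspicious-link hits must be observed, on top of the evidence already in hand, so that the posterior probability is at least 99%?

Prior odds = 0.2.
Combined Bayes factor of the evidence already in hand = 1.6 × 0.15 = 0.24.
Odds after that evidence = 0.2 × 0.24 = 0.048.
Target odds = 0.99/0.01 = 99.
Need 2.25ⁿ ≥ 99 ÷ 0.048 = 2062.5.
2.25⁹ = 387420489/262144 falls short of 2062.5 but 2.25¹⁰ ≈3325.26 reaches it, so n = 10.

10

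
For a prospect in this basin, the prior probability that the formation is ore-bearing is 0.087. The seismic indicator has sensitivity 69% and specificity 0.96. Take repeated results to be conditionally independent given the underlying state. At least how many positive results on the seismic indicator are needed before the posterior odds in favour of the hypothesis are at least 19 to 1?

2

Prior odds: 0.087 ÷ 0.913 = 87/913.
False-positive rate = 1 − 0.96 = 0.04; likelihood ratio of a positive = 0.69/0.04 = 17.25.
Target odds = 19.
Require 17.25ⁿ ≥ 19 ÷ (87/913) = 17347/87.
17.25¹ = 17.25 falls short of 17347/87 but 17.25² = 297.5625 reaches it, so n = 2.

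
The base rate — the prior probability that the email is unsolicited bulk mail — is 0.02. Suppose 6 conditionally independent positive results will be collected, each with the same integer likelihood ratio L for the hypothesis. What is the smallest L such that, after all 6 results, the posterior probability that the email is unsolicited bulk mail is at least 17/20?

3

Prior odds = 0.02/0.98 = 1/49.
Target odds = 0.85/0.15 = 17/3.
Need L⁶ ≥ 17/3 ÷ (1/49) = 833/3.
2⁶ = 64 < 833/3 ≤ 729 = 3⁶, so L = 3.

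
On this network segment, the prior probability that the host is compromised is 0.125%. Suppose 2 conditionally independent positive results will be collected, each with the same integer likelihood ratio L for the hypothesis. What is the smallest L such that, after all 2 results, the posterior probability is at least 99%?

Prior odds = 0.00125/0.99875 = 1/799.
Target odds = 0.99/0.01 = 99.
Need L² ≥ 99 ÷ (1/799) = 79101.
281² = 78961 < 79101 ≤ 79524 = 282², so L = 282.

282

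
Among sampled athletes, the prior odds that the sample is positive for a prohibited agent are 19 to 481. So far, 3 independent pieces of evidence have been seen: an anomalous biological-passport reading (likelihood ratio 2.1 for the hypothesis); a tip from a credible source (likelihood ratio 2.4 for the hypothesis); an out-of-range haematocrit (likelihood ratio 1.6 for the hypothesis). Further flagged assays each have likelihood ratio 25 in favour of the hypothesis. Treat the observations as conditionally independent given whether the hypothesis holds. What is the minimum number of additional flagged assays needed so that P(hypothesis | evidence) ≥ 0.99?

2

Prior odds = 19/481.
Combined Bayes factor of the evidence already in hand = 2.1 × 2.4 × 1.6 = 8.064.
Odds after that evidence = (19/481) × 8.064 = 19152/60125.
Target odds = 0.99/0.01 = 99.
Need 25ⁿ ≥ 99 ÷ (19152/60125) = 661375/2128.
25¹ = 25 falls short of 661375/2128 but 25² = 625 reaches it, so n = 2.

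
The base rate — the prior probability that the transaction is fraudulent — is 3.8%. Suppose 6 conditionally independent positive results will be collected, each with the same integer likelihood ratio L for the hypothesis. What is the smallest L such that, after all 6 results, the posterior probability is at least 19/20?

Prior odds = 0.038/0.962 = 19/481.
Target odds = 0.95/0.05 = 19.
Need L⁶ ≥ 19 ÷ (19/481) = 481.
2⁶ = 64 < 481 ≤ 729 = 3⁶, so L = 3.

3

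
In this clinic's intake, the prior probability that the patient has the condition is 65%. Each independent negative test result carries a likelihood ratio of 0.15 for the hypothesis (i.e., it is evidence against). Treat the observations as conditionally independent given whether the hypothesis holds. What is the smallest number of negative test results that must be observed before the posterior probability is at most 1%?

Prior odds = 0.65/0.35 = 13/7.
Likelihood ratio per negative test result = 0.15.
Target odds: 0.01 ÷ 0.99 = 1/99.
Require 0.15ⁿ ≤ 1/99 ÷ (13/7) = 7/1287.
0.15² = 0.0225 is still above 7/1287 but 0.15³ = 0.003375 is at or below it, so n = 3.

3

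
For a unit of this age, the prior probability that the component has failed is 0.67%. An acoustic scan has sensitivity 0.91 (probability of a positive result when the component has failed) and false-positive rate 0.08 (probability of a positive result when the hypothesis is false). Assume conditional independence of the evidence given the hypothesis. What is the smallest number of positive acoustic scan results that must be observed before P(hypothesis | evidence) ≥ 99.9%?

Prior odds = 0.0067/0.9933 = 67/9933.
Likelihood ratio of a positive result = 0.91/0.08 = 11.375.
Target posterior odds = 0.999/0.001 = 999.
Need (67/9933) × 11.375ⁿ ≥ 999, i.e. 11.375ⁿ ≥ 9923067/67.
11.375⁴ = 68574961/4096 falls short of 9923067/67 but 11.375⁵ ≈190439 reaches it, so n = 5.

5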